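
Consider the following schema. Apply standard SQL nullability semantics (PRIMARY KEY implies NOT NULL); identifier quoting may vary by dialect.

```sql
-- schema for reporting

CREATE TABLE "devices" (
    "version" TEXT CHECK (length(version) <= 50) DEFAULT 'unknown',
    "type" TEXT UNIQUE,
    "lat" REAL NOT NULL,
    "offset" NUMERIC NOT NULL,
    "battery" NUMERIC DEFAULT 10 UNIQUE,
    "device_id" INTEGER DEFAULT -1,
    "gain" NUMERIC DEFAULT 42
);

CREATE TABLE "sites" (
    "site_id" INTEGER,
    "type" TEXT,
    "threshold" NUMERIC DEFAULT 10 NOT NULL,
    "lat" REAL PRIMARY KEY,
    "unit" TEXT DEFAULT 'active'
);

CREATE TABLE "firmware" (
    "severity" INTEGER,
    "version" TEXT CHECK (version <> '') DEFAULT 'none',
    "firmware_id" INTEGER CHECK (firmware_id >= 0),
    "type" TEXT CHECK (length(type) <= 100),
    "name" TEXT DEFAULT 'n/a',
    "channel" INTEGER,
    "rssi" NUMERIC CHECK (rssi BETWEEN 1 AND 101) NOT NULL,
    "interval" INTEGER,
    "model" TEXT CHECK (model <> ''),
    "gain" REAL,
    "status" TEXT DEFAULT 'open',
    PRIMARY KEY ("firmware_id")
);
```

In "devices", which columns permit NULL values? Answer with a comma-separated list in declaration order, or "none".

- version: CHECK does not forbid NULL (a CHECK constraint passes when its expression is NULL) → nullable.
- type: UNIQUE does not imply NOT NULL → nullable.
- lat: declared NOT NULL → not nullable.
- offset: declared NOT NULL → not nullable.
- battery: UNIQUE does not imply NOT NULL → nullable.
- device_id: DEFAULT only fills an omitted column; an explicit NULL is still allowed → nullable.
- gain: DEFAULT only fills an omitted column; an explicit NULL is still allowed → nullable.

version, type, battery, device_id, gain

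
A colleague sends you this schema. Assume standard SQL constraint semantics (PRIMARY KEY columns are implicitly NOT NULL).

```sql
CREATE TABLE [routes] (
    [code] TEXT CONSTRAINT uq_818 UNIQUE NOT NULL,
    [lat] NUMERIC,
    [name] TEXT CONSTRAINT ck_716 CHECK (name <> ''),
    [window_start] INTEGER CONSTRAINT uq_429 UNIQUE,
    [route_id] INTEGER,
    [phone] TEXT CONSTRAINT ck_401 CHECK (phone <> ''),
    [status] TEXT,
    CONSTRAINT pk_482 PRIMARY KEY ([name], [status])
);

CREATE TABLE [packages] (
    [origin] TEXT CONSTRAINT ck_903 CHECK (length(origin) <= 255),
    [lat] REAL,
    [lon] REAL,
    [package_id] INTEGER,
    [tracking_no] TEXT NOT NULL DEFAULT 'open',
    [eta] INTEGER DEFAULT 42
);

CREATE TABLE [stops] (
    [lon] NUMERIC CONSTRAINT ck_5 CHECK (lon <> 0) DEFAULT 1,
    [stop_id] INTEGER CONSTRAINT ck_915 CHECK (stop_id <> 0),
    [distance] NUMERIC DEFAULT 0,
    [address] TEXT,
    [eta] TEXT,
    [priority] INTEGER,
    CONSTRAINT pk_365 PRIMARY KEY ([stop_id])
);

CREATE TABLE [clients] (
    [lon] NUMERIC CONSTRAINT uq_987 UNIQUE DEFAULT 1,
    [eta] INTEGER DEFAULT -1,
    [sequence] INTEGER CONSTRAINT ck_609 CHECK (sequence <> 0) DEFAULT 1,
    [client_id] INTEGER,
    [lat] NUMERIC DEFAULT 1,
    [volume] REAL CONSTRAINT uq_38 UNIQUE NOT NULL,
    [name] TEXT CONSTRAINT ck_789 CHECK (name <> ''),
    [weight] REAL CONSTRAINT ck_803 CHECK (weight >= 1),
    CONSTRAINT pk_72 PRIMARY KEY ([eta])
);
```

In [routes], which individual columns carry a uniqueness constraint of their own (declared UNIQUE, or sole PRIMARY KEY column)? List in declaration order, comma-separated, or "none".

code, window_start

- code: declared UNIQUE → unique.
- lat: no UNIQUE or single-column PK constraint.
- name: part of a composite PRIMARY KEY — only the tuple is unique, not this column on its own.
- window_start: declared UNIQUE → unique.
- route_id: no UNIQUE or single-column PK constraint.
- phone: no UNIQUE or single-column PK constraint.
- status: part of a composite PRIMARY KEY — only the tuple is unique, not this column on its own.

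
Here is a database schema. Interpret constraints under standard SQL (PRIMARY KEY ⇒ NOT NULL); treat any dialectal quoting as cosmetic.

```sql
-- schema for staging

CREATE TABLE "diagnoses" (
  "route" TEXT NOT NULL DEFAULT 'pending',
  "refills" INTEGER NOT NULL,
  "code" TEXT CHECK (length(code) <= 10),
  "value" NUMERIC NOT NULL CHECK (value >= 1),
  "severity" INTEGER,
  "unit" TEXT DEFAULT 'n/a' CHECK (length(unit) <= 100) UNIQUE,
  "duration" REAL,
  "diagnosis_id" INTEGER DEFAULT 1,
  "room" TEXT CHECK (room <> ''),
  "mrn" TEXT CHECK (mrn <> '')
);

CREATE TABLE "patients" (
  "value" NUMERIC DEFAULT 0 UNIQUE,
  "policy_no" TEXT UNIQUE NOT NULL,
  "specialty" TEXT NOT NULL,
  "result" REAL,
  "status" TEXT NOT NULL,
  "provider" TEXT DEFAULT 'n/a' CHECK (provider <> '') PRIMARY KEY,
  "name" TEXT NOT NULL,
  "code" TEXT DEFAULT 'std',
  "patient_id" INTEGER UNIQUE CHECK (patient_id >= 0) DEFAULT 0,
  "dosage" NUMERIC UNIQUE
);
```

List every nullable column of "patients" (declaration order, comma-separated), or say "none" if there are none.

value, result, code, patient_id, dosage

- value: UNIQUE does not imply NOT NULL → nullable.
- policy_no: declared NOT NULL → not nullable.
- specialty: declared NOT NULL → not nullable.
- result: no NOT NULL constraint applies → nullable.
- status: declared NOT NULL → not nullable.
- provider: part of the PRIMARY KEY, which implies NOT NULL → not nullable.
- name: declared NOT NULL → not nullable.
- code: DEFAULT only fills an omitted column; an explicit NULL is still allowed → nullable.
- patient_id: CHECK does not forbid NULL (a CHECK constraint passes when its expression is NULL) → nullable.
- dosage: UNIQUE does not imply NOT NULL → nullable.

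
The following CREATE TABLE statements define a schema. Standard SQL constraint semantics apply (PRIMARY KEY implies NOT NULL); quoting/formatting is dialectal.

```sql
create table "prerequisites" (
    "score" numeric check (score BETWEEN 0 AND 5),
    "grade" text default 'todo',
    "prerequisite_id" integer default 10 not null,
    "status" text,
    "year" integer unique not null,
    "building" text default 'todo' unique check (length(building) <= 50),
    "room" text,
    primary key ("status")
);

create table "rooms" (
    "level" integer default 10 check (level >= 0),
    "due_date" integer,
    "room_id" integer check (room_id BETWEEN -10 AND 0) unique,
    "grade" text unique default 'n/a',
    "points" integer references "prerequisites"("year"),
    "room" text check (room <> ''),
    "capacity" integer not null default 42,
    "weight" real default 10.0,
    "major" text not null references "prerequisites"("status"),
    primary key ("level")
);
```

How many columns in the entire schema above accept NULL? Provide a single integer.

10

prerequisites: 4 nullable (score, grade, building, room — PK (status) and explicit NOT NULL columns excluded).
rooms: 6 nullable (due_date, room_id, grade, points, room, weight — PK (level) and explicit NOT NULL columns excluded).
Total: 4 + 6 = 10.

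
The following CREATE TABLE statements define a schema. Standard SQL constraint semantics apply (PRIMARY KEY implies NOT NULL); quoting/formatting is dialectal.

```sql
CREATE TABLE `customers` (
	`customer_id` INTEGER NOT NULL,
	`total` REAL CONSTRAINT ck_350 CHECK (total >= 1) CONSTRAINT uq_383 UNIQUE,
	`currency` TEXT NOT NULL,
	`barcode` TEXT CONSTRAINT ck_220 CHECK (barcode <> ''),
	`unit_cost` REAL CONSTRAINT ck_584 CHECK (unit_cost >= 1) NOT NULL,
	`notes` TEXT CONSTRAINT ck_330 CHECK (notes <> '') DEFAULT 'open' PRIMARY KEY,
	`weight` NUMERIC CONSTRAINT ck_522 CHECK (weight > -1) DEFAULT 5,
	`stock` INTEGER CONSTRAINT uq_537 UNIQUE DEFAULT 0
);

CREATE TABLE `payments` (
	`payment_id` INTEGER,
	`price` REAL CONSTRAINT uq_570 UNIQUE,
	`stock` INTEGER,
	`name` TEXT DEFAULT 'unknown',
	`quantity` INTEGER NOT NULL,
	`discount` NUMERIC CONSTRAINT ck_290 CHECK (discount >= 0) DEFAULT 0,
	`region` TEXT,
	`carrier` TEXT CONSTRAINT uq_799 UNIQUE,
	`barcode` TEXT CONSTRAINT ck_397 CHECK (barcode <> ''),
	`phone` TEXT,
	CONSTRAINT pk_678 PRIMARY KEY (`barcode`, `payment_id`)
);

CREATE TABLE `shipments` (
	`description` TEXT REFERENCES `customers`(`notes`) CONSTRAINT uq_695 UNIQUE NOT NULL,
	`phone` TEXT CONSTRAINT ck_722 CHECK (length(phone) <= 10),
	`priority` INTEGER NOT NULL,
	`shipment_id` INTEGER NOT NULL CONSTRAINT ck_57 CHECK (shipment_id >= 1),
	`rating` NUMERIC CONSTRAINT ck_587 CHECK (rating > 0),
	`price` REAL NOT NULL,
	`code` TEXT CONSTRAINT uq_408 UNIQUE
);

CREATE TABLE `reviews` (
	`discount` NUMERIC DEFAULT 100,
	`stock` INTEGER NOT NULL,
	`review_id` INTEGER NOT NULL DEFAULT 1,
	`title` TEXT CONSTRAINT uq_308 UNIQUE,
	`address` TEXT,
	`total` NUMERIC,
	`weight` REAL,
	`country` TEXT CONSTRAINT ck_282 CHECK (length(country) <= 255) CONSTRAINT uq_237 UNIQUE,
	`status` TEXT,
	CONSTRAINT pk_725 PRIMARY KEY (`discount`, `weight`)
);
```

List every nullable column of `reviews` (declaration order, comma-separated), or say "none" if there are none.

title, address, total, country, status

- discount: part of the PRIMARY KEY, which implies NOT NULL → not nullable.
- stock: declared NOT NULL → not nullable.
- review_id: declared NOT NULL → not nullable.
- title: UNIQUE does not imply NOT NULL → nullable.
- address: no NOT NULL constraint applies → nullable.
- total: no NOT NULL constraint applies → nullable.
- weight: part of the PRIMARY KEY, which implies NOT NULL → not nullable.
- country: CHECK does not forbid NULL (a CHECK constraint passes when its expression is NULL) → nullable.
- status: no NOT NULL constraint applies → nullable.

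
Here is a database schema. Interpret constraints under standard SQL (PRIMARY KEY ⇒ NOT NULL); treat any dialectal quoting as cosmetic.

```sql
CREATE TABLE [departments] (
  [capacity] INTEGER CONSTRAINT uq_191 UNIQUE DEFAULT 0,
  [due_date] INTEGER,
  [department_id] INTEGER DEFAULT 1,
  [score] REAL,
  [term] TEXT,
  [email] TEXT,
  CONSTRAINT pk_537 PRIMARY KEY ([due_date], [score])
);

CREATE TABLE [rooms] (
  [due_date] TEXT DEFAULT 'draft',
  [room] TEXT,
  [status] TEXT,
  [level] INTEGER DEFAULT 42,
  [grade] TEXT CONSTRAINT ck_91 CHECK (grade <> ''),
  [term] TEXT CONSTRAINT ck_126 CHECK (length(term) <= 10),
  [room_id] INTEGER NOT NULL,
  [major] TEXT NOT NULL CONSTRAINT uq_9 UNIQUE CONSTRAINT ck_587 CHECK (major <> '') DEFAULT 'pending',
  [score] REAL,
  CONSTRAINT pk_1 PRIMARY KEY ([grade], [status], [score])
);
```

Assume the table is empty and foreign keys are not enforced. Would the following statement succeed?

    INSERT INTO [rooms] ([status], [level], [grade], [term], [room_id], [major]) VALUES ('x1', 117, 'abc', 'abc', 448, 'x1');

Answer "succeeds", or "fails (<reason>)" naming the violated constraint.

fails (NOT NULL on score)

score is omitted from the column list and has no DEFAULT, so it would receive NULL.
But score is part of the PRIMARY KEY (implied NOT NULL).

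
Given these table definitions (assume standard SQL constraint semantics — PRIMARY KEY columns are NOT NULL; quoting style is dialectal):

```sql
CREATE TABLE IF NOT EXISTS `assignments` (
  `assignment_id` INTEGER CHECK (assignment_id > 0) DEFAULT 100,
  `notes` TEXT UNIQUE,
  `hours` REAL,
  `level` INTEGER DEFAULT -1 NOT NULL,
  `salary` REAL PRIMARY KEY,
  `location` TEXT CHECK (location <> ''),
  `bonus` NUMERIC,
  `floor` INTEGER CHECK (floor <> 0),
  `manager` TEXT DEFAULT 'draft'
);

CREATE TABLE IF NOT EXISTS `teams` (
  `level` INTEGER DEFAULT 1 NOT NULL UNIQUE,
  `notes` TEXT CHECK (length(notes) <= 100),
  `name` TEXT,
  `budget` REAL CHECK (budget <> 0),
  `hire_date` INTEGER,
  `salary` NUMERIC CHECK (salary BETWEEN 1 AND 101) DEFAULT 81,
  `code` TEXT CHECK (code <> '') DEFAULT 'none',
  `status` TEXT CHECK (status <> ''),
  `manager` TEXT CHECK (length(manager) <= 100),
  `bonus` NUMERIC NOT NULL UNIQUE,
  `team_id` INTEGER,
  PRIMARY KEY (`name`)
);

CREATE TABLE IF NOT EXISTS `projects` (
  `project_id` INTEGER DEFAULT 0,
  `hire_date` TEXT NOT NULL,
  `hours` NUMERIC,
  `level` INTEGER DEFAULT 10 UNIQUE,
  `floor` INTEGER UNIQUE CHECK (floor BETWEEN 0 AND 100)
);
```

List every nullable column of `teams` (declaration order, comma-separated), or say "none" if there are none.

notes, budget, hire_date, salary, code, status, manager, team_id

- level: declared NOT NULL → not nullable.
- notes: CHECK does not forbid NULL (a CHECK constraint passes when its expression is NULL) → nullable.
- name: part of the PRIMARY KEY, which implies NOT NULL → not nullable.
- budget: CHECK does not forbid NULL (a CHECK constraint passes when its expression is NULL) → nullable.
- hire_date: no NOT NULL constraint applies → nullable.
- salary: CHECK does not forbid NULL (a CHECK constraint passes when its expression is NULL) → nullable.
- code: CHECK does not forbid NULL (a CHECK constraint passes when its expression is NULL) → nullable.
- status: CHECK does not forbid NULL (a CHECK constraint passes when its expression is NULL) → nullable.
- manager: CHECK does not forbid NULL (a CHECK constraint passes when its expression is NULL) → nullable.
- bonus: declared NOT NULL → not nullable.
- team_id: no NOT NULL constraint applies → nullable.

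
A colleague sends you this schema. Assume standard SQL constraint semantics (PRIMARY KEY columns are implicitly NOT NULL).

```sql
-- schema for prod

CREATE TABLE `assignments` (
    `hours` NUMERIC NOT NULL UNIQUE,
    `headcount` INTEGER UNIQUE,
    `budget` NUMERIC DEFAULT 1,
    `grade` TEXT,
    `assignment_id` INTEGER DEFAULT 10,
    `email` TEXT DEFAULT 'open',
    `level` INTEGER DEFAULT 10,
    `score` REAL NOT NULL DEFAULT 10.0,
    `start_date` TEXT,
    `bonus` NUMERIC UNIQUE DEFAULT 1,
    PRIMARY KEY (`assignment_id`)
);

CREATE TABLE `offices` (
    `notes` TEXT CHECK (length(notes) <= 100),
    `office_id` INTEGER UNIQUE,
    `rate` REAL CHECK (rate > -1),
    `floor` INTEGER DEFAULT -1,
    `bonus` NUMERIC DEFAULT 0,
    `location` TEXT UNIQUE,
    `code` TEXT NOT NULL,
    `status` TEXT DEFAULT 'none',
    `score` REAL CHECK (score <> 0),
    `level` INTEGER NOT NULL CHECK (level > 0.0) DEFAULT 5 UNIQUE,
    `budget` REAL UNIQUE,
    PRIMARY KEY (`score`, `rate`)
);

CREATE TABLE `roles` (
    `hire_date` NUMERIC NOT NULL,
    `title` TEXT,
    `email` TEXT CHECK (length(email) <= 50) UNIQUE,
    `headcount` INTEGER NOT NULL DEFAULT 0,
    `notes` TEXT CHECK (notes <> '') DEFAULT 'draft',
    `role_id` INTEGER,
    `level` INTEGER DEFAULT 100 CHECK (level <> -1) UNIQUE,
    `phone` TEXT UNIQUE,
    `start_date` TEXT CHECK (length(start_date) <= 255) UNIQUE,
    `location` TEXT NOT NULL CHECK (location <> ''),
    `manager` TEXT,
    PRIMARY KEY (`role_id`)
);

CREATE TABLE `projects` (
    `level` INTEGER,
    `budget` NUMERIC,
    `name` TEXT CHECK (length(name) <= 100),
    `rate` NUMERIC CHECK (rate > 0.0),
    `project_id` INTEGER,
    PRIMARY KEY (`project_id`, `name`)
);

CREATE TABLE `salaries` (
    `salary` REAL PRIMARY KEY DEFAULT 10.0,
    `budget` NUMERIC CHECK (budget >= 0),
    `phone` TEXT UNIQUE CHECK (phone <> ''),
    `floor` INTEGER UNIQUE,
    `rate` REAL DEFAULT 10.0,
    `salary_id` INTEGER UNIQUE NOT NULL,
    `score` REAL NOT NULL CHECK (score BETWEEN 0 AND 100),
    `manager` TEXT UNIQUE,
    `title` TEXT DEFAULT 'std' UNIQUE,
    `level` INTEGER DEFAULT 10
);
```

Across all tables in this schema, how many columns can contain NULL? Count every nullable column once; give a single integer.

assignments: 7 nullable (headcount, budget, grade, email, level, start_date, bonus — PK (assignment_id) and explicit NOT NULL columns excluded).
offices: 7 nullable (notes, office_id, floor, bonus, location, status, budget — PK (score, rate) and explicit NOT NULL columns excluded).
roles: 7 nullable (title, email, notes, level, phone, start_date, manager — PK (role_id) and explicit NOT NULL columns excluded).
projects: 3 nullable (level, budget, rate — PK (project_id, name) and explicit NOT NULL columns excluded).
salaries: 7 nullable (budget, phone, floor, rate, manager, title, level — PK (salary) and explicit NOT NULL columns excluded).
Total: 7 + 7 + 7 + 3 + 7 = 31.

31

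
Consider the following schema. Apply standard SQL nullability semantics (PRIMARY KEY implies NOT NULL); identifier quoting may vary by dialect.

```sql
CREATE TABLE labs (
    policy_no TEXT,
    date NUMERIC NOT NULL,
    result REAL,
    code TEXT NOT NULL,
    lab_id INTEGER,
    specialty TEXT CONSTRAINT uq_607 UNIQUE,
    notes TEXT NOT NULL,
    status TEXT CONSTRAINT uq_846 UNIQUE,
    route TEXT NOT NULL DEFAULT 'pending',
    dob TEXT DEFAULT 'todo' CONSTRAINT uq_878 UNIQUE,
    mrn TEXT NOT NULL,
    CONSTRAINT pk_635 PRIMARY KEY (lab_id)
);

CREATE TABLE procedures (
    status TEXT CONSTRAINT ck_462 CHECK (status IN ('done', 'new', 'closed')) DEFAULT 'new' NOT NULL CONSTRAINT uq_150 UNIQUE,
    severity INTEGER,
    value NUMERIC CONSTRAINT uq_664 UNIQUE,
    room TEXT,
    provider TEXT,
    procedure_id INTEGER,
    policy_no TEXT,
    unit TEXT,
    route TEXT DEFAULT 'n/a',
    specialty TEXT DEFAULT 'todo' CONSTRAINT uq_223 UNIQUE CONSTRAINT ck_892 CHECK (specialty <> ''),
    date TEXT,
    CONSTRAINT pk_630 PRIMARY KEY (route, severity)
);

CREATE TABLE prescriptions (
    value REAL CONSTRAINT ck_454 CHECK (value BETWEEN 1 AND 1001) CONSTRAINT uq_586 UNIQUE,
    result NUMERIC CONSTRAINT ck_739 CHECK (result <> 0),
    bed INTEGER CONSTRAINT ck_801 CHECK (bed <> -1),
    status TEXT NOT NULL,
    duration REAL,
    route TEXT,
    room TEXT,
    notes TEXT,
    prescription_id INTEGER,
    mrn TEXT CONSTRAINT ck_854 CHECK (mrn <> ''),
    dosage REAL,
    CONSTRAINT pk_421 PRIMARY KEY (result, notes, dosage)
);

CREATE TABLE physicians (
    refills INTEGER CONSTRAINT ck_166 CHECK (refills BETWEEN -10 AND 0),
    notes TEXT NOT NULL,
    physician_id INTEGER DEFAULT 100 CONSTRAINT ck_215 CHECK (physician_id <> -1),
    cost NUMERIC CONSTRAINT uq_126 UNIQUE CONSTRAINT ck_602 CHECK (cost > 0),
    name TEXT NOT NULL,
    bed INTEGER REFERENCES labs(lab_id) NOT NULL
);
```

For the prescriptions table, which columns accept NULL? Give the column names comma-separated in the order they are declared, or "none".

- value: CHECK does not forbid NULL (a CHECK constraint passes when its expression is NULL) → nullable.
- result: part of the PRIMARY KEY, which implies NOT NULL → not nullable.
- bed: CHECK does not forbid NULL (a CHECK constraint passes when its expression is NULL) → nullable.
- status: declared NOT NULL → not nullable.
- duration: no NOT NULL constraint applies → nullable.
- route: no NOT NULL constraint applies → nullable.
- room: no NOT NULL constraint applies → nullable.
- notes: part of the PRIMARY KEY, which implies NOT NULL → not nullable.
- prescription_id: no NOT NULL constraint applies → nullable.
- mrn: CHECK does not forbid NULL (a CHECK constraint passes when its expression is NULL) → nullable.
- dosage: part of the PRIMARY KEY, which implies NOT NULL → not nullable.

value, bed, duration, route, room, prescription_id, mrn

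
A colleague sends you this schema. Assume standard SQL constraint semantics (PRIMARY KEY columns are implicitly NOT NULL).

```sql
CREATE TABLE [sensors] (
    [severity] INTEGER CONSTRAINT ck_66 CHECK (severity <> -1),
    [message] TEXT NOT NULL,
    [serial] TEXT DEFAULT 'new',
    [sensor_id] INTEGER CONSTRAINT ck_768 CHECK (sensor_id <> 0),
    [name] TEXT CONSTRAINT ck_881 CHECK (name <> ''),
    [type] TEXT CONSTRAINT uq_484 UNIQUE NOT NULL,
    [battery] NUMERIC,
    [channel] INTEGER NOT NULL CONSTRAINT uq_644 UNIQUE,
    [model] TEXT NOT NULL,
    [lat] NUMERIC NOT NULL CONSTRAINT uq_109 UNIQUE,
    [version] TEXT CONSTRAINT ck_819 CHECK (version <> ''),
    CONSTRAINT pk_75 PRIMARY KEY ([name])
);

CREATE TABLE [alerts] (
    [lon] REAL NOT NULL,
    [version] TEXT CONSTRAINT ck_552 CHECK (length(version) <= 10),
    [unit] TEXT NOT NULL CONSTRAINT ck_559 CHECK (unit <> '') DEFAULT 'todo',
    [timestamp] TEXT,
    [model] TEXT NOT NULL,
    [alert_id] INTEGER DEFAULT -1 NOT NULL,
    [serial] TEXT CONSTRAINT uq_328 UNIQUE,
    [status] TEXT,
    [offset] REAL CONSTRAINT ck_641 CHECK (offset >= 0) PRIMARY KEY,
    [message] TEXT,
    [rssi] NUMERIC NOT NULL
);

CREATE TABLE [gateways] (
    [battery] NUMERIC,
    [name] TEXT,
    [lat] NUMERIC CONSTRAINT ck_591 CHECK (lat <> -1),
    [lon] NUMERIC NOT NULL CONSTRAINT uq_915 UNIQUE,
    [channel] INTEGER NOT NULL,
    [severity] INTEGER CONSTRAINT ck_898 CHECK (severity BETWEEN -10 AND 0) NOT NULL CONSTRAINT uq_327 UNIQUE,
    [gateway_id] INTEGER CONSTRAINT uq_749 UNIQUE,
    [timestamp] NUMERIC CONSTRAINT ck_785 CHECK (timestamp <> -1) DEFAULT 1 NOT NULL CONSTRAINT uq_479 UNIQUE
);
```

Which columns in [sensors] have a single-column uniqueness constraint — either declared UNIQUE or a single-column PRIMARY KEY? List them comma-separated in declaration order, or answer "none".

- severity: no UNIQUE or single-column PK constraint.
- message: no UNIQUE or single-column PK constraint.
- serial: no UNIQUE or single-column PK constraint.
- sensor_id: no UNIQUE or single-column PK constraint.
- name: single-column PRIMARY KEY → unique.
- type: declared UNIQUE → unique.
- battery: no UNIQUE or single-column PK constraint.
- channel: declared UNIQUE → unique.
- model: no UNIQUE or single-column PK constraint.
- lat: declared UNIQUE → unique.
- version: no UNIQUE or single-column PK constraint.

name, type, channel, lat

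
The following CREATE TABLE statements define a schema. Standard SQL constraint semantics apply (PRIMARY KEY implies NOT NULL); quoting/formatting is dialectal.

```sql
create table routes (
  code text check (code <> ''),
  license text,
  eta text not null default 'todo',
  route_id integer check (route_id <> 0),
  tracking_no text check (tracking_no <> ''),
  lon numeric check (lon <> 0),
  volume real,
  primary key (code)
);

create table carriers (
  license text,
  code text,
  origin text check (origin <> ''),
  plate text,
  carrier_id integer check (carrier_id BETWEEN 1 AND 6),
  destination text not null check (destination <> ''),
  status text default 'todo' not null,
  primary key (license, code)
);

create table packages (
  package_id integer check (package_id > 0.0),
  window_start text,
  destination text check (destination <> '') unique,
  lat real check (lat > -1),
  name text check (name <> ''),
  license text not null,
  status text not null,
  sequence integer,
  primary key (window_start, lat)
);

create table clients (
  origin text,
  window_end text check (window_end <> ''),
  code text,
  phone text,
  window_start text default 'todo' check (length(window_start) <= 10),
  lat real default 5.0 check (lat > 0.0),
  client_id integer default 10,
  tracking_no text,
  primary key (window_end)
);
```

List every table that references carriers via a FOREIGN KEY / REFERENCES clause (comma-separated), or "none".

none

No REFERENCES clause anywhere in the schema names carriers.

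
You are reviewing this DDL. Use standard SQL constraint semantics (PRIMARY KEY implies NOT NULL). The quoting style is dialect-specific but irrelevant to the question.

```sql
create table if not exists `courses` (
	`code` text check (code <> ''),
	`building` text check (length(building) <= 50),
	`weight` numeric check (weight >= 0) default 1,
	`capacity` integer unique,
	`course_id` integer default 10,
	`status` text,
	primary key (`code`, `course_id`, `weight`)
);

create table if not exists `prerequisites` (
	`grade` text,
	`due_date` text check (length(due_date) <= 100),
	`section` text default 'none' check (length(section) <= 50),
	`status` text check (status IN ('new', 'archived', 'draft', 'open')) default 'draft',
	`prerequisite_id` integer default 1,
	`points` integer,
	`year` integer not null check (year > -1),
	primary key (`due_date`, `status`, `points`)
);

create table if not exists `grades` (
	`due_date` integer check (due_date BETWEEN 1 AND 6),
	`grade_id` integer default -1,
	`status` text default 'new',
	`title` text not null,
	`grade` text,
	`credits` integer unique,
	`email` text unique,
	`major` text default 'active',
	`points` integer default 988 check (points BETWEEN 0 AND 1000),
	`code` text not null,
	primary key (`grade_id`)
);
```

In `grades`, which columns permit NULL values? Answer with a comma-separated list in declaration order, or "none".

- due_date: CHECK does not forbid NULL (a CHECK constraint passes when its expression is NULL) → nullable.
- grade_id: part of the PRIMARY KEY, which implies NOT NULL → not nullable.
- status: DEFAULT only fills an omitted column; an explicit NULL is still allowed → nullable.
- title: declared NOT NULL → not nullable.
- grade: no NOT NULL constraint applies → nullable.
- credits: UNIQUE does not imply NOT NULL → nullable.
- email: UNIQUE does not imply NOT NULL → nullable.
- major: DEFAULT only fills an omitted column; an explicit NULL is still allowed → nullable.
- points: CHECK does not forbid NULL (a CHECK constraint passes when its expression is NULL) → nullable.
- code: declared NOT NULL → not nullable.

due_date, status, grade, credits, email, major, points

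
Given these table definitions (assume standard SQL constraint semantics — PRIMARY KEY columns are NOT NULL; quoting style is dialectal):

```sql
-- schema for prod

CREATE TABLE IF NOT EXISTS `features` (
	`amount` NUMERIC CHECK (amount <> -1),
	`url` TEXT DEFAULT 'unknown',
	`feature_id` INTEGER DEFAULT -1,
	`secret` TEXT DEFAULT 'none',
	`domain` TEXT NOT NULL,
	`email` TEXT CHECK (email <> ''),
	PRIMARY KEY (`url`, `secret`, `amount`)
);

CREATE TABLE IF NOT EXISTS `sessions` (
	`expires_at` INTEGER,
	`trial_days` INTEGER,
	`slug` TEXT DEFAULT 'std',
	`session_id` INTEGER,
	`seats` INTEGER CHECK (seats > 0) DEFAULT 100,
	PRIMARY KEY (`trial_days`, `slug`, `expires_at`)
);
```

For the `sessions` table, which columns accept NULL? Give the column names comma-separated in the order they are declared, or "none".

- expires_at: part of the PRIMARY KEY, which implies NOT NULL → not nullable.
- trial_days: part of the PRIMARY KEY, which implies NOT NULL → not nullable.
- slug: part of the PRIMARY KEY, which implies NOT NULL → not nullable.
- session_id: no NOT NULL constraint applies → nullable.
- seats: CHECK does not forbid NULL (a CHECK constraint passes when its expression is NULL) → nullable.

session_id, seats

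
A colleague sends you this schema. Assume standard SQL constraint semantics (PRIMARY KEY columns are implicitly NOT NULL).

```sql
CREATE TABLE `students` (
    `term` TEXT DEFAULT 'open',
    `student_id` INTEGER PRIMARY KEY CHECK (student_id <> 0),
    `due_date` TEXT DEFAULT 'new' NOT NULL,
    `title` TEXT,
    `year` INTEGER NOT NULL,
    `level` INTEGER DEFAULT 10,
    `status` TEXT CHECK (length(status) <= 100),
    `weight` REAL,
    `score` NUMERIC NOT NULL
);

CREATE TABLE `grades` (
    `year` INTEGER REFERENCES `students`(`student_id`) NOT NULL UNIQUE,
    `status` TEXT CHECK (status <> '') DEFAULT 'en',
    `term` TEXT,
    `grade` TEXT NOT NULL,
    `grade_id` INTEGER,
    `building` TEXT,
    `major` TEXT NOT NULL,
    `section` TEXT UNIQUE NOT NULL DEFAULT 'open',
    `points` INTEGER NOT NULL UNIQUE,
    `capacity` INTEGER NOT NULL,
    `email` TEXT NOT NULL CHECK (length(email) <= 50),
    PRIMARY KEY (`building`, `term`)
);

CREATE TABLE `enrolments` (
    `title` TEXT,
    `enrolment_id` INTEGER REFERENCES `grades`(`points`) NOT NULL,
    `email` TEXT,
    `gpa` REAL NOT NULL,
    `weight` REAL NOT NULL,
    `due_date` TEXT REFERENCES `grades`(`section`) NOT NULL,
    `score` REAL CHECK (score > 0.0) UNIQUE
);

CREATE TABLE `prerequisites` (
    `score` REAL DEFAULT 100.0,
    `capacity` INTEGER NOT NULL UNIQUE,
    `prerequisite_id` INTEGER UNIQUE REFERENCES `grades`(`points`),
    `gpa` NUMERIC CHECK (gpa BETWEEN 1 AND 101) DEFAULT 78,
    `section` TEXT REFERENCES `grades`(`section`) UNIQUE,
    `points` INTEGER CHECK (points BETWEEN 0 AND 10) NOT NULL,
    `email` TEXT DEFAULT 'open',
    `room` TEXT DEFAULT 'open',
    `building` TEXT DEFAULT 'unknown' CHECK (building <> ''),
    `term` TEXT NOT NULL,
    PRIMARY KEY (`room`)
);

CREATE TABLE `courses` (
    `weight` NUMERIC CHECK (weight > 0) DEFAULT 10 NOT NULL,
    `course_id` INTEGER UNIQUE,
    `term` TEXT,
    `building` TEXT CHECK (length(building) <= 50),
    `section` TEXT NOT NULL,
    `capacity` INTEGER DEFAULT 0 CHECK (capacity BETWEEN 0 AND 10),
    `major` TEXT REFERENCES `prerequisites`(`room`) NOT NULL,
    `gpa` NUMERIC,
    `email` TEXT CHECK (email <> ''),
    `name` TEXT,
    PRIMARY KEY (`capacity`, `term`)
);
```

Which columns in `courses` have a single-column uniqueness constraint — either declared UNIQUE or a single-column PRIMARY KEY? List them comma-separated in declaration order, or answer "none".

course_id

- weight: no UNIQUE or single-column PK constraint.
- course_id: declared UNIQUE → unique.
- term: part of a composite PRIMARY KEY — only the tuple is unique, not this column on its own.
- building: no UNIQUE or single-column PK constraint.
- section: no UNIQUE or single-column PK constraint.
- capacity: part of a composite PRIMARY KEY — only the tuple is unique, not this column on its own.
- major: no UNIQUE or single-column PK constraint.
- gpa: no UNIQUE or single-column PK constraint.
- email: no UNIQUE or single-column PK constraint.
- name: no UNIQUE or single-column PK constraint.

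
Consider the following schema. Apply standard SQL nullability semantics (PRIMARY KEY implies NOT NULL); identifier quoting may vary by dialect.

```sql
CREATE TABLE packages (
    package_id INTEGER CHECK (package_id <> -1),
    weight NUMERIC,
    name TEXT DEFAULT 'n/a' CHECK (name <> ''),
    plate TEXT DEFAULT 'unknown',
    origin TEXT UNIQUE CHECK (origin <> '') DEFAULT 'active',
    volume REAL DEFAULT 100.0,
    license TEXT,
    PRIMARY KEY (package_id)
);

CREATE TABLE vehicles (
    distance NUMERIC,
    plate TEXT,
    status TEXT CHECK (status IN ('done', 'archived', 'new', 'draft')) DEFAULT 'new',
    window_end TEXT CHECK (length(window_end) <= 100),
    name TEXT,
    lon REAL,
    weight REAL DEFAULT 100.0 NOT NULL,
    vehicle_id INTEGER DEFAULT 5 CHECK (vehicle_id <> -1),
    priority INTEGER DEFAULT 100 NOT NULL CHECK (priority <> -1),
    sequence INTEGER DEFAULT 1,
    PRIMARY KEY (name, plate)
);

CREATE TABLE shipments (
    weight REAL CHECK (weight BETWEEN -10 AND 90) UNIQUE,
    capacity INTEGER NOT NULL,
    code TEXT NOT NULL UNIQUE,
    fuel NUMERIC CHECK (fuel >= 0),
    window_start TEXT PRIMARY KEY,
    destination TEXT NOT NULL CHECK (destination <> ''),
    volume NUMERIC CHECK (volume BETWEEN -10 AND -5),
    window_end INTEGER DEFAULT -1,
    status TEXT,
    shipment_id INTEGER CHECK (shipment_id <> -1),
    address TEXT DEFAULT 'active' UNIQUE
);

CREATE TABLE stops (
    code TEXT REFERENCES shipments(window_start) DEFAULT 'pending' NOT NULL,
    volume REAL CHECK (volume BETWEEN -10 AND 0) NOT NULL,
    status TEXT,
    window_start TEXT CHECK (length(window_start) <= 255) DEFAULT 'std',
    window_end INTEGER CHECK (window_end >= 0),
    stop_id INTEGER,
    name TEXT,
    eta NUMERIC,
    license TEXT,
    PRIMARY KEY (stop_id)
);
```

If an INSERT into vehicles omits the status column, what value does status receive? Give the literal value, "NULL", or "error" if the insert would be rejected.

status has an explicit DEFAULT 'new'.
When the column is omitted from an INSERT, that default is used.

'new'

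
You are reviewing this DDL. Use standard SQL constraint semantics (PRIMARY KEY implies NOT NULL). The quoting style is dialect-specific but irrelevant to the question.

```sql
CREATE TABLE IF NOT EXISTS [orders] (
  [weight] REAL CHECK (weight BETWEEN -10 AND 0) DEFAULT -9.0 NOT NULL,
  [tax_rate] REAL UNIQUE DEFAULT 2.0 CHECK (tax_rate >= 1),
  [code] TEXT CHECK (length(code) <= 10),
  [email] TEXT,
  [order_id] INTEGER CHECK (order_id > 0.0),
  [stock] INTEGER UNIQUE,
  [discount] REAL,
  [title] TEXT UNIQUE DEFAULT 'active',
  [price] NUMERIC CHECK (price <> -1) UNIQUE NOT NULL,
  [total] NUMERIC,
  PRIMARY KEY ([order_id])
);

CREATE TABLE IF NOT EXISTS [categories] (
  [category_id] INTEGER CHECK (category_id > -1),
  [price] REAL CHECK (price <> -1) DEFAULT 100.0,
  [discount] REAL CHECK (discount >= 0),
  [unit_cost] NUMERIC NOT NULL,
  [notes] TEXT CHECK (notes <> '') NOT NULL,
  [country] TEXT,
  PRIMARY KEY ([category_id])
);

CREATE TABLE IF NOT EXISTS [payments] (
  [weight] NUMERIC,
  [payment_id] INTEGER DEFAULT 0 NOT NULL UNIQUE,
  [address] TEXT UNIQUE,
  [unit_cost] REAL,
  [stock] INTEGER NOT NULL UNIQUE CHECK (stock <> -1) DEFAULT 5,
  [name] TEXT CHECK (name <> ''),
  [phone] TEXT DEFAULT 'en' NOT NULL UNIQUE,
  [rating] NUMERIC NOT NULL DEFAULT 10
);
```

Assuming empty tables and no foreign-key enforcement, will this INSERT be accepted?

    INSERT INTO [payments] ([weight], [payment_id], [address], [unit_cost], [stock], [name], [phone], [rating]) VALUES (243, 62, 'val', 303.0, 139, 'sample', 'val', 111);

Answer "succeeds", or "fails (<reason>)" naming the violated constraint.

succeeds

NOT NULL columns: payment_id is supplied; phone is supplied; rating is supplied; stock is supplied.
CHECK constraints: 139 satisfies (stock <> -1); 'sample' satisfies (name <> '').
No constraint is violated.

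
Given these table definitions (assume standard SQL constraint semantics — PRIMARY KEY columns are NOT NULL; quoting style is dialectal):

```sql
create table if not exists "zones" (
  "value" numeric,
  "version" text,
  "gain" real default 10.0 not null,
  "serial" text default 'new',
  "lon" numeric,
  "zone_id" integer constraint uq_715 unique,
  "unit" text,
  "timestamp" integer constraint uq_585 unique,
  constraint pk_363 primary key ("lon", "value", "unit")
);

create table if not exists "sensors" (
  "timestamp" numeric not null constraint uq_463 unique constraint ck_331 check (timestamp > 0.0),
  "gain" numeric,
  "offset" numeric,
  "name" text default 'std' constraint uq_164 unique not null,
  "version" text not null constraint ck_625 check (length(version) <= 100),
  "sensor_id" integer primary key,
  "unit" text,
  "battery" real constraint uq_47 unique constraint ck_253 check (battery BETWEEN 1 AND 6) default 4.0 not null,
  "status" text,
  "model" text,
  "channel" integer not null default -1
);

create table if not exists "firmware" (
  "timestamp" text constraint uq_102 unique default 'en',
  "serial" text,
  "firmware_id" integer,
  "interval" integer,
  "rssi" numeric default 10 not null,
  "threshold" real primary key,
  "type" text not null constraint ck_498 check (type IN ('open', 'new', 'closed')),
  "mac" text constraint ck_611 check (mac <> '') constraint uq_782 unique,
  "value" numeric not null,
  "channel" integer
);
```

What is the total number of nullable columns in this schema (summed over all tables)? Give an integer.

15

zones: 4 nullable (version, serial, zone_id, timestamp — PK (lon, value, unit) and explicit NOT NULL columns excluded).
sensors: 5 nullable (gain, offset, unit, status, model — PK (sensor_id) and explicit NOT NULL columns excluded).
firmware: 6 nullable (timestamp, serial, firmware_id, interval, mac, channel — PK (threshold) and explicit NOT NULL columns excluded).
Total: 4 + 5 + 6 = 15.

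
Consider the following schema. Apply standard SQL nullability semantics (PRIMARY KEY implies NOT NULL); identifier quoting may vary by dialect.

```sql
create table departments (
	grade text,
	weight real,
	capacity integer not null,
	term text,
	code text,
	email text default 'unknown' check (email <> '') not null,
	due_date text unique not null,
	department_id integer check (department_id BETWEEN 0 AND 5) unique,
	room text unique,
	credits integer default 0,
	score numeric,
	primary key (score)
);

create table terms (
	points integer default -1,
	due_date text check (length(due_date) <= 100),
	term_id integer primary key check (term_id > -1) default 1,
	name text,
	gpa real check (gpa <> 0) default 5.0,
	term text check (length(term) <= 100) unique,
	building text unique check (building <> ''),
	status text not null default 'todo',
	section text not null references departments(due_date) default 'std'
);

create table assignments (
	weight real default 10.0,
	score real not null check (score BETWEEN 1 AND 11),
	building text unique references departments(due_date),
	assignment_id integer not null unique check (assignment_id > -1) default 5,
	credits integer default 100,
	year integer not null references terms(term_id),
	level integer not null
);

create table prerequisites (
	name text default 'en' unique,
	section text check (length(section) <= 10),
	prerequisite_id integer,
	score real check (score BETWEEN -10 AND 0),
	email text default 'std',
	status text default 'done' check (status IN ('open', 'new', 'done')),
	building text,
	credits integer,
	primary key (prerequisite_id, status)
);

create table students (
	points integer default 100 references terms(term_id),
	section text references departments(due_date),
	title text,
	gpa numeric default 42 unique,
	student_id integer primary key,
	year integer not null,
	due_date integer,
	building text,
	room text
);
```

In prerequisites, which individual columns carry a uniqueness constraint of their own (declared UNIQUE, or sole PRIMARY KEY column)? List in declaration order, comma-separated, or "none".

name

- name: declared UNIQUE → unique.
- section: no UNIQUE or single-column PK constraint.
- prerequisite_id: part of a composite PRIMARY KEY — only the tuple is unique, not this column on its own.
- score: no UNIQUE or single-column PK constraint.
- email: no UNIQUE or single-column PK constraint.
- status: part of a composite PRIMARY KEY — only the tuple is unique, not this column on its own.
- building: no UNIQUE or single-column PK constraint.
- credits: no UNIQUE or single-column PK constraint.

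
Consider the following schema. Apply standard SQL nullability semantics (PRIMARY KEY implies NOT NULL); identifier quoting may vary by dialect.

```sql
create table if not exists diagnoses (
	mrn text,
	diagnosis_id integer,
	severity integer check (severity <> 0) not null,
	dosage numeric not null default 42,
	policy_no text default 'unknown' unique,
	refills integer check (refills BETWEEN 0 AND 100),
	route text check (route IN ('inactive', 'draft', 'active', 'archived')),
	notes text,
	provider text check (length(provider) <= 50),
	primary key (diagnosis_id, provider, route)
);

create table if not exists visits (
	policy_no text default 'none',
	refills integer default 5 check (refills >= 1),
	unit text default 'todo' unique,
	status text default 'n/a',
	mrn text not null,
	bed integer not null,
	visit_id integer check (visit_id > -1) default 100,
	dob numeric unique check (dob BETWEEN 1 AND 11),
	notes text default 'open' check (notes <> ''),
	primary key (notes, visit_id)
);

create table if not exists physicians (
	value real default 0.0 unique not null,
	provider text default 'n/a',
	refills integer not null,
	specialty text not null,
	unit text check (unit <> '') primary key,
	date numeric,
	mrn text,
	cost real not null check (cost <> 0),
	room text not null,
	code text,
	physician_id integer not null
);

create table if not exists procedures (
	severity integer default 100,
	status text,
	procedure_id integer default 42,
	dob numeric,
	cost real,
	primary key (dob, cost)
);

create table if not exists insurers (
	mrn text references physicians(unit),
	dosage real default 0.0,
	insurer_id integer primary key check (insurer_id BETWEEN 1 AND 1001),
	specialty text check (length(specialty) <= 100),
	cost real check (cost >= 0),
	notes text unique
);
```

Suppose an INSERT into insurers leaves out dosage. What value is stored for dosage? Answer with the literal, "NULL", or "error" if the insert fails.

0.0

dosage has an explicit DEFAULT 0.0.
When the column is omitted from an INSERT, that default is used.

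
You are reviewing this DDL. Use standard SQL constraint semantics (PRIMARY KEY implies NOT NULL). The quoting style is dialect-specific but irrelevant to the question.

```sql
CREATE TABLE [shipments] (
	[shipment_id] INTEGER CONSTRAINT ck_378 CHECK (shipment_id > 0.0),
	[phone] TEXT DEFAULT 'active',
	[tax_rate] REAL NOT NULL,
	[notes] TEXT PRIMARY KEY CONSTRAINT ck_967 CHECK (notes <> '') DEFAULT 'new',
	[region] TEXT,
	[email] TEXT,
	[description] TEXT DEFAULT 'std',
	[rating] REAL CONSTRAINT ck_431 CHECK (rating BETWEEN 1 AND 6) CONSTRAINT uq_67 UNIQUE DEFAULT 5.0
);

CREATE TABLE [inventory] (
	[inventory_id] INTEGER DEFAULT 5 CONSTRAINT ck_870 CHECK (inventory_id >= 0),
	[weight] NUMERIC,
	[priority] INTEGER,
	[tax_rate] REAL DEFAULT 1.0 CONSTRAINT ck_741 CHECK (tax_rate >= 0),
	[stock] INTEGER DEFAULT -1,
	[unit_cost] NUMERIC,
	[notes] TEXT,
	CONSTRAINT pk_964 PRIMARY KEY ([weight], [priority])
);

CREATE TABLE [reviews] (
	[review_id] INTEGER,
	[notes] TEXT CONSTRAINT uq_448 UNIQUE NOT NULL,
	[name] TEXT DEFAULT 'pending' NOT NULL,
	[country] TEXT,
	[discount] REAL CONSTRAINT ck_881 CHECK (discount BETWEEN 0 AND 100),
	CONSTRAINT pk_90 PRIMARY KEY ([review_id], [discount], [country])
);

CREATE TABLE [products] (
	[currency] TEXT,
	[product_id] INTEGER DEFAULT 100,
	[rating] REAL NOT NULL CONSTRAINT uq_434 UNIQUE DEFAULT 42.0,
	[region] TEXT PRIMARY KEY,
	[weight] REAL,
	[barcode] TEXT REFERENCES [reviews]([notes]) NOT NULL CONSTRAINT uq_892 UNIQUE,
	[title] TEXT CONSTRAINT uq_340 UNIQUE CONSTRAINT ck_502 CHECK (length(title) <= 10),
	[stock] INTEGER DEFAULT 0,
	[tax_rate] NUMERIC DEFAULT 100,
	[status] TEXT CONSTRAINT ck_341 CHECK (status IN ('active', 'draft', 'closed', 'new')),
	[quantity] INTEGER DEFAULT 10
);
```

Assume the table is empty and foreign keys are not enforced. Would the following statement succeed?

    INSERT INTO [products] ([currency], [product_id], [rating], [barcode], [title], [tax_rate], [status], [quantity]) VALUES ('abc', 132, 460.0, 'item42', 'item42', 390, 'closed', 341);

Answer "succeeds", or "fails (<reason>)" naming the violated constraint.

region is omitted from the column list and has no DEFAULT, so it would receive NULL.
But region is part of the PRIMARY KEY (implied NOT NULL).

fails (NOT NULL on region)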